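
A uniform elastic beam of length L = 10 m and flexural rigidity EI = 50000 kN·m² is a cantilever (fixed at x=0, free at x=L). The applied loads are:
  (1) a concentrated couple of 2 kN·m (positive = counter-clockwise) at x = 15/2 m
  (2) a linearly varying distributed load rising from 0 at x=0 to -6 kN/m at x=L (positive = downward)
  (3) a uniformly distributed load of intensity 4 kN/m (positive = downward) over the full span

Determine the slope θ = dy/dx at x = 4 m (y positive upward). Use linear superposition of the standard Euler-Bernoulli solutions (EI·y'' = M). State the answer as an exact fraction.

θ(4) = 97/93750 rad

Load 1 — applied couple M₀=2 kN·m at a=15/2 m (b=L-a=5/2):
  θ_1 = M₀x/EI  [x≤a] = 2·4/50000 = 1/6250 rad
Load 2 — triangular load w₀=-6 kN/m (0→w₀ over full span):
  θ_2 = (w₀Lx²/4-w₀L²x/3-w₀x⁴/(24L))/EI = ((-6)·10·4²/4-(-6)·10²·4/3-(-6)·4⁴/(24·10))/50000 = 177/15625 rad
Load 3 — uniform load w=4 kN/m over full span:
  θ_3 = -wx(x²-3Lx+3L²)/(6EI) = -4·4·(4²-3·10·4+3·10²)/(6·50000) = -98/9375 rad
Superposition: θ = Σ θ_i = 97/93750 rad ≈ 0.001035 rad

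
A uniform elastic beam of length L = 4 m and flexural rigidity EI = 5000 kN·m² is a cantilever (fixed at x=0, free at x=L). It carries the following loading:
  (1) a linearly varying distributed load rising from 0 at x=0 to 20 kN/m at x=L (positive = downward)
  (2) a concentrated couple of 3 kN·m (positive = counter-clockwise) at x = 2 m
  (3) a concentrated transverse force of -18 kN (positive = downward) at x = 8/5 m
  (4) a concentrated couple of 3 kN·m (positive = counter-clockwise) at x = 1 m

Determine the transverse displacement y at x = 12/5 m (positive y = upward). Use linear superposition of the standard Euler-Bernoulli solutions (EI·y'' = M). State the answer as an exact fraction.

Load 1 — triangular load w₀=20 kN/m (0→w₀ over full span):
  y_1 = (w₀Lx³/12-w₀L²x²/6-w₀x⁵/(120L))/EI = (20·4·(12/5)³/12-20·4²·(12/5)²/6-20·(12/5)⁵/(120·4))/5000 = -85296/1953125 m
Load 2 — applied couple M₀=3 kN·m at a=2 m (b=L-a=2):
  y_2 = M₀a(2x-a)/(2EI)  [x>a] = 3·2·(2·(12/5)-2)/(2·5000) = 21/12500 m
Load 3 — point force P=-18 kN at a=8/5 m (b=L-a=12/5):
  y_3 = -Pa²(3x-a)/(6EI)  [x>a] = -(-18)·(8/5)²·(3·(12/5)-(8/5))/(6·5000) = 672/78125 m
Load 4 — applied couple M₀=3 kN·m at a=1 m (b=L-a=3):
  y_4 = M₀a(2x-a)/(2EI)  [x>a] = 3·1·(2·(12/5)-1)/(2·5000) = 57/50000 m
Superposition: y = Σ y_i = -1007811/31250000 m ≈ -0.032250 m

y(12/5) = -1007811/31250000 m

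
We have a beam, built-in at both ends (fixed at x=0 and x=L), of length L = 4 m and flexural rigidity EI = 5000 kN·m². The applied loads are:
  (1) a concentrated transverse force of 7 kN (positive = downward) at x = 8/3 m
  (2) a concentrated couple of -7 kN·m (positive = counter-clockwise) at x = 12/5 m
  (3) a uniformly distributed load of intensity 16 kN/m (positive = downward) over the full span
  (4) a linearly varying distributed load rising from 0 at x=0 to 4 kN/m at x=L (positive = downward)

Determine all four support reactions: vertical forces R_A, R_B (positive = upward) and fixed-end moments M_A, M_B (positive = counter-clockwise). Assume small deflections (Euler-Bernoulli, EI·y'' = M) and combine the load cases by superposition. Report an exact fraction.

Load 1 — point force P=7 kN at a=8/3 m (b=L-a=4/3):
  R_A = Pb²(3a+b)/L³ = 7·(4/3)²·(3·(8/3)+(4/3))/4³ = 49/27 kN
  M_A = Pab²/L² = 7·(8/3)·(4/3)²/4² = 56/27 kN·m
  R_B = Pa²(a+3b)/L³ = 7·(8/3)²·((8/3)+3·(4/3))/4³ = 140/27 kN
  M_B = -Pa²b/L² = -7·(8/3)²·(4/3)/4² = -112/27 kN·m
Load 2 — applied couple M₀=-7 kN·m at a=12/5 m (b=L-a=8/5):
  R_A = 6M₀ab/L³ = 6·(-7)·(12/5)·(8/5)/4³ = -63/25 kN
  M_A = M₀b(2a-b)/L² = (-7)·(8/5)·(2·(12/5)-(8/5))/4² = -56/25 kN·m
  R_B = -6M₀ab/L³ = -6·(-7)·(12/5)·(8/5)/4³ = 63/25 kN
  M_B = M₀a(2b-a)/L² = (-7)·(12/5)·(2·(8/5)-(12/5))/4² = -21/25 kN·m
Load 3 — uniform load w=16 kN/m over full span:
  R_A = wL/2 = 16·4/2 = 32 kN
  M_A = wL²/12 = 16·4²/12 = 64/3 kN·m
  R_B = wL/2 = 16·4/2 = 32 kN
  M_B = -wL²/12 = -16·4²/12 = -64/3 kN·m
Load 4 — triangular load w₀=4 kN/m (0→w₀ over full span):
  R_A = 3w₀L/20 = 3·4·4/20 = 12/5 kN
  M_A = w₀L²/30 = 4·4²/30 = 32/15 kN·m
  R_B = 7w₀L/20 = 7·4·4/20 = 28/5 kN
  M_B = -w₀L²/20 = -4·4²/20 = -16/5 kN·m
Superposition: R_A = 22744/675 kN, M_A = 15728/675 kN·m, R_B = 30581/675 kN, M_B = -19927/675 kN·m

R_A = 22744/675 kN, M_A = 15728/675 kN·m, R_B = 30581/675 kN, M_B = -19927/675 kN·m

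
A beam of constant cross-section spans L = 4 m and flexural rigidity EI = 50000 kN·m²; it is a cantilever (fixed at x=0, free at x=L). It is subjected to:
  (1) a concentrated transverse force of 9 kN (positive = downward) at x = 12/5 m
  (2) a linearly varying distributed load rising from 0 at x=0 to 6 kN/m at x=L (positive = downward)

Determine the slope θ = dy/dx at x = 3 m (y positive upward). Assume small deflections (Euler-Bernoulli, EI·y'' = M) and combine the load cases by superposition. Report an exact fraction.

Load 1 — point force P=9 kN at a=12/5 m (b=L-a=8/5):
  θ_1 = -Pa²/(2EI)  [x>a] = -9·(12/5)²/(2·50000) = -81/156250 rad
Load 2 — triangular load w₀=6 kN/m (0→w₀ over full span):
  θ_2 = (w₀Lx²/4-w₀L²x/3-w₀x⁴/(24L))/EI = (6·4·3²/4-6·4²·3/3-6·3⁴/(24·4))/50000 = -753/800000 rad
Superposition: θ = Σ θ_i = -29193/20000000 rad ≈ -0.001460 rad

θ(3) = -29193/20000000 rad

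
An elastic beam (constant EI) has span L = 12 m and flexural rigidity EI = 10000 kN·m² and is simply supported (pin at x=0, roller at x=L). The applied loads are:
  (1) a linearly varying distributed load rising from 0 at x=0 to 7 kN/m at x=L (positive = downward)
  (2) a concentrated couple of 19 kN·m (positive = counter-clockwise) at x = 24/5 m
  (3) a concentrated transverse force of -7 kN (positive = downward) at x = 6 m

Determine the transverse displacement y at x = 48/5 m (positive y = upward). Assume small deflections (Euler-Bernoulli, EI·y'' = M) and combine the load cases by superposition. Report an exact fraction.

Load 1 — triangular load w₀=7 kN/m (0→w₀ over full span):
  y_1 = -w₀x(7L⁴-10L²x²+3x⁴)/(360LEI) = -7·(48/5)·(7·12⁴-10·12²·(48/5)²+3·(48/5)⁴)/(360·12·10000) = -576072/9765625 m
Load 2 — applied couple M₀=19 kN·m at a=24/5 m (b=L-a=36/5):
  y_2 = (M₀x³/(6L)-M₀(x-a)²/2+C₁x)/EI  [x>a] with C₁=M₀(3b²-L²)/(6L)=76/25 = (19·(48/5)³/(6·12)-19·((48/5)-(24/5))²/2+(76/25)·(48/5))/10000 = 342/78125 m
Load 3 — point force P=-7 kN at a=6 m (b=L-a=6):
  y_3 = -Pa(L-x)(2Lx-a²-x²)/(6LEI)  [x>a] = -(-7)·6·(12-(48/5))·(2·12·(48/5)-6²-(48/5)²)/(6·12·10000) = 4473/312500 m
Superposition: y = Σ y_i = -1574163/39062500 m ≈ -0.040299 m

y(48/5) = -1574163/39062500 m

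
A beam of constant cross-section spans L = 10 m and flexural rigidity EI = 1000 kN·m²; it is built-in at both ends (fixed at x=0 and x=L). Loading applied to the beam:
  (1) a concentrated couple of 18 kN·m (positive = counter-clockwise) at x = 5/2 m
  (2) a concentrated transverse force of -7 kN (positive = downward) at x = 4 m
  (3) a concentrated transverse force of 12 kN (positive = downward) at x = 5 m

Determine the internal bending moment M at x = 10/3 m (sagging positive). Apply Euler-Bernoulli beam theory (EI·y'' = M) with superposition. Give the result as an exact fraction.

Load 1 — applied couple M₀=18 kN·m at a=5/2 m (b=L-a=15/2):
  M_1 = R_Ax - M_A - M₀  [x>a] with R_A=81/40, M_A=-27/8 = (81/40)·(10/3) - (-27/8) - 18 = -63/8 kN·m
Load 2 — point force P=-7 kN at a=4 m (b=L-a=6):
  M_2 = Pb²(3a+b)x/L³ - Pab²/L²  [x≤a] = (-7)·6²·(3·4+6)·(10/3)/10³ - (-7)·4·6²/10² = -126/25 kN·m
Load 3 — point force P=12 kN at a=5 m (b=L-a=5):
  M_3 = Pb²(3a+b)x/L³ - Pab²/L²  [x≤a] = 12·5²·(3·5+5)·(10/3)/10³ - 12·5·5²/10² = 5 kN·m
Superposition: M = Σ M_i = -1583/200 kN·m ≈ -7.915000 kN·m

M(10/3) = -1583/200 kN·m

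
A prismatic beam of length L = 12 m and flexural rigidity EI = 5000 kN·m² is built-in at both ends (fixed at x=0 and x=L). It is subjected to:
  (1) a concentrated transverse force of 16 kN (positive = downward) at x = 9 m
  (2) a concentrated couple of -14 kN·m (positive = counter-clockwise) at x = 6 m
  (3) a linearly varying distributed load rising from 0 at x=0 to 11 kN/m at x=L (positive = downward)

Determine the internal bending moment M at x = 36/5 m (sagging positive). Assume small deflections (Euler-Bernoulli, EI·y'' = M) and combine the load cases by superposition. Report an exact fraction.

M(36/5) = 11659/250 kN·m

Load 1 — point force P=16 kN at a=9 m (b=L-a=3):
  M_1 = Pb²(3a+b)x/L³ - Pab²/L²  [x≤a] = 16·3²·(3·9+3)·(36/5)/12³ - 16·9·3²/12² = 9 kN·m
Load 2 — applied couple M₀=-14 kN·m at a=6 m (b=L-a=6):
  M_2 = R_Ax - M_A - M₀  [x>a] with R_A=-7/4, M_A=-7/2 = (-7/4)·(36/5) - (-7/2) - (-14) = 49/10 kN·m
Load 3 — triangular load w₀=11 kN/m (0→w₀ over full span):
  M_3 = 3w₀Lx/20 - w₀L²/30 - w₀x³/(6L) = 3·11·12·(36/5)/20 - 11·12²/30 - 11·(36/5)³/(6·12) = 4092/125 kN·m
Superposition: M = Σ M_i = 11659/250 kN·m ≈ 46.636000 kN·m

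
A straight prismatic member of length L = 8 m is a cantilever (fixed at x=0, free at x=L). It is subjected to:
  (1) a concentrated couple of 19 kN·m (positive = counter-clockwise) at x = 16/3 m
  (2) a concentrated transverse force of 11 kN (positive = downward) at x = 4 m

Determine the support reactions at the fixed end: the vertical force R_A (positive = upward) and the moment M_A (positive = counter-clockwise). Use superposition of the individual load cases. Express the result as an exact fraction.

Load 1 — applied couple M₀=19 kN·m at a=16/3 m (b=L-a=8/3):
  R_A = 0 kN
  M_A = -M₀ = -19 kN·m
Load 2 — point force P=11 kN at a=4 m (b=L-a=4):
  R_A = P = 11 kN
  M_A = Pa = 11·4 = 44 kN·m
Superposition: R_A = 11 kN, M_A = 25 kN·m

R_A = 11 kN, M_A = 25 kN·m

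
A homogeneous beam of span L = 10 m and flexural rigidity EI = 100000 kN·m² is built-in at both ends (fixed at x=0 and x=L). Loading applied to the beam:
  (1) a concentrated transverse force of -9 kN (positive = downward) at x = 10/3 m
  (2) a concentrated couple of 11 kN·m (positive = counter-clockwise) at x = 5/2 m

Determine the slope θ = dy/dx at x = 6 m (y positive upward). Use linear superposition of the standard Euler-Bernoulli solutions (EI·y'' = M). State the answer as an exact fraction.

Load 1 — point force P=-9 kN at a=10/3 m (b=L-a=20/3):
  θ_1 = Pa²(L-x)(2bL-(3b+a)(L-x))/(2L³EI)  [x>a] = (-9)·(10/3)²·(10-6)·(2·(20/3)·10-(3·(20/3)+(10/3))·(10-6))/(2·10³·100000) = -1/12500 rad
Load 2 — applied couple M₀=11 kN·m at a=5/2 m (b=L-a=15/2):
  θ_2 = (R_Ax²/2 - M_Ax - M₀(x-a))/EI  [x>a] with R_A=99/80, M_A=-33/16 = ((99/80)·6²/2 - (-33/16)·6 - 11·(6-(5/2)))/100000 = -77/2000000 rad
Superposition: θ = Σ θ_i = -237/2000000 rad ≈ -0.000118 rad

θ(6) = -237/2000000 rad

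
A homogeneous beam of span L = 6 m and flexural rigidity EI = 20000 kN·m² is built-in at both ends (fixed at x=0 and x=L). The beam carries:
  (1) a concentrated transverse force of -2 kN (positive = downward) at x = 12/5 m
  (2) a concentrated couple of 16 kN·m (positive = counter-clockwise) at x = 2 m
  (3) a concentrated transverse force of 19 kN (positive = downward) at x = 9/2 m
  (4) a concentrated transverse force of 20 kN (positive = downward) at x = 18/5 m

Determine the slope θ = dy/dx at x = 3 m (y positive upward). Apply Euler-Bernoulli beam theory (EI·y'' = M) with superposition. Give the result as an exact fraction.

θ(3) = -46719/160000000 rad

Load 1 — point force P=-2 kN at a=12/5 m (b=L-a=18/5):
  θ_1 = Pa²(L-x)(2bL-(3b+a)(L-x))/(2L³EI)  [x>a] = (-2)·(12/5)²·(6-3)·(2·(18/5)·6-(3·(18/5)+(12/5))·(6-3))/(2·6³·20000) = -9/625000 rad
Load 2 — applied couple M₀=16 kN·m at a=2 m (b=L-a=4):
  θ_2 = (R_Ax²/2 - M_Ax - M₀(x-a))/EI  [x>a] with R_A=32/9, M_A=0 = ((32/9)·3²/2 - 0·3 - 16·(3-2))/20000 = 0 rad
Load 3 — point force P=19 kN at a=9/2 m (b=L-a=3/2):
  θ_3 = -Pb²x(2aL-(3a+b)x)/(2L³EI)  [x≤a] = -19·(3/2)²·3·(2·(9/2)·6-(3·(9/2)+(3/2))·3)/(2·6³·20000) = -171/1280000 rad
Load 4 — point force P=20 kN at a=18/5 m (b=L-a=12/5):
  θ_4 = -Pb²x(2aL-(3a+b)x)/(2L³EI)  [x≤a] = -20·(12/5)²·3·(2·(18/5)·6-(3·(18/5)+(12/5))·3)/(2·6³·20000) = -9/62500 rad
Superposition: θ = Σ θ_i = -46719/160000000 rad ≈ -0.000292 rad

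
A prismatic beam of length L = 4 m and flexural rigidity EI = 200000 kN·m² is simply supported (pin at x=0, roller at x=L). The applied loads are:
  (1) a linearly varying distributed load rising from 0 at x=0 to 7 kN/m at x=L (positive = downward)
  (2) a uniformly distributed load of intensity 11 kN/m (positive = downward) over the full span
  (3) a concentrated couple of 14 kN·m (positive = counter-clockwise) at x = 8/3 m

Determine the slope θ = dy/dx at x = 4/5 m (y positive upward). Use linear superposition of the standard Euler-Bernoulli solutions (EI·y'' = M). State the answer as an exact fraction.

Load 1 — triangular load w₀=7 kN/m (0→w₀ over full span):
  θ_1 = -w₀(7L⁴-30L²x²+15x⁴)/(360LEI) = -7·(7·4⁴-30·4²·(4/5)²+15·(4/5)⁴)/(360·4·200000) = -637/17578125 rad
Load 2 — uniform load w=11 kN/m over full span:
  θ_2 = -w(L³-6Lx²+4x³)/(24EI) = -11·(4³-6·4·(4/5)²+4·(4/5)³)/(24·200000) = -363/3125000 rad
Load 3 — applied couple M₀=14 kN·m at a=8/3 m (b=L-a=4/3):
  θ_3 = (M₀x²/(2L)+C₁)/EI  [x≤a] with C₁=M₀(3b²-L²)/(6L)=-56/9 = (14·(4/5)²/(2·4)+(-56/9))/200000 = -287/11250000 rad
Superposition: θ = Σ θ_i = -16679/93750000 rad ≈ -0.000178 rad

θ(4/5) = -16679/93750000 rad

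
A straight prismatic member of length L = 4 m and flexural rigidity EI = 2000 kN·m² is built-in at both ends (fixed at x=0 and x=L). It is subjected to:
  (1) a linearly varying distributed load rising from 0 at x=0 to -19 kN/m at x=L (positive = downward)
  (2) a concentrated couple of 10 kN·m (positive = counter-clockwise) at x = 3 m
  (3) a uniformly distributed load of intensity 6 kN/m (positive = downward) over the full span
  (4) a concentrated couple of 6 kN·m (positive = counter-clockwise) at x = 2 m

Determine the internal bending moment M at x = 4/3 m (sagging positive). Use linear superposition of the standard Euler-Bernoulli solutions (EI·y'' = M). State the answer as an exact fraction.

Load 1 — triangular load w₀=-19 kN/m (0→w₀ over full span):
  M_1 = 3w₀Lx/20 - w₀L²/30 - w₀x³/(6L) = 3·(-19)·4·(4/3)/20 - (-19)·4²/30 - (-19)·(4/3)³/(6·4) = -1292/405 kN·m
Load 2 — applied couple M₀=10 kN·m at a=3 m (b=L-a=1):
  M_2 = R_Ax - M_A  [x≤a] with R_A=45/16, M_A=25/8 = (45/16)·(4/3) - (25/8) = 5/8 kN·m
Load 3 — uniform load w=6 kN/m over full span:
  M_3 = wLx/2 - wL²/12 - wx²/2 = 6·4·(4/3)/2 - 6·4²/12 - 6·(4/3)²/2 = 8/3 kN·m
Load 4 — applied couple M₀=6 kN·m at a=2 m (b=L-a=2):
  M_4 = R_Ax - M_A  [x≤a] with R_A=9/4, M_A=3/2 = (9/4)·(4/3) - (3/2) = 3/2 kN·m
Superposition: M = Σ M_i = 5189/3240 kN·m ≈ 1.601543 kN·m

M(4/3) = 5189/3240 kN·m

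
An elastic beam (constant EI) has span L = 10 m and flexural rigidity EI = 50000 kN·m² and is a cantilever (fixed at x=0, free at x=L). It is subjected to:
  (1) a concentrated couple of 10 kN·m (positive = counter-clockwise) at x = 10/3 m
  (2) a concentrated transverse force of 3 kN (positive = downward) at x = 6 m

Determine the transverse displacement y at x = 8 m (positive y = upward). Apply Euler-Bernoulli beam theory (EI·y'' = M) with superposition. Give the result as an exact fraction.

y(8) = -127/56250 m

Load 1 — applied couple M₀=10 kN·m at a=10/3 m (b=L-a=20/3):
  y_1 = M₀a(2x-a)/(2EI)  [x>a] = 10·(10/3)·(2·8-(10/3))/(2·50000) = 19/4500 m
Load 2 — point force P=3 kN at a=6 m (b=L-a=4):
  y_2 = -Pa²(3x-a)/(6EI)  [x>a] = -3·6²·(3·8-6)/(6·50000) = -81/12500 m
Superposition: y = Σ y_i = -127/56250 m ≈ -0.002258 m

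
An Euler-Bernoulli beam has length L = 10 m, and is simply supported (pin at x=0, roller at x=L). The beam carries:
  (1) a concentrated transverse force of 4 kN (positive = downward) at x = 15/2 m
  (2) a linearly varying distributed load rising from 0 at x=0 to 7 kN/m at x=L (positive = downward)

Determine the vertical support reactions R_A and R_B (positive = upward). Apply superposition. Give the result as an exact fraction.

Load 1 — point force P=4 kN at a=15/2 m (b=L-a=5/2):
  R_A = Pb/L = 4·(5/2)/10 = 1 kN
  R_B = Pa/L = 4·(15/2)/10 = 3 kN
Load 2 — triangular load w₀=7 kN/m (0→w₀ over full span):
  R_A = w₀L/6 = 7·10/6 = 35/3 kN
  R_B = w₀L/3 = 7·10/3 = 70/3 kN
Superposition: R_A = 38/3 kN, R_B = 79/3 kN

R_A = 38/3 kN, R_B = 79/3 kN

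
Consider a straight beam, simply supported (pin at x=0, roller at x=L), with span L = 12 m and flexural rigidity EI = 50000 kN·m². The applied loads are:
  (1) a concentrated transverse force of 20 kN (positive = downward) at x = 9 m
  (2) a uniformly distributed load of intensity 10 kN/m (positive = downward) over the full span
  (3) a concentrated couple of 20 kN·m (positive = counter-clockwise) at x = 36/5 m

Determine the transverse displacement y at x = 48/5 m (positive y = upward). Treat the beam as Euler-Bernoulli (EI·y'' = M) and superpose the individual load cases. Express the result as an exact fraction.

y(48/5) = -122409/3125000 m

Load 1 — point force P=20 kN at a=9 m (b=L-a=3):
  y_1 = -Pa(L-x)(2Lx-a²-x²)/(6LEI)  [x>a] = -20·9·(12-(48/5))·(2·12·(48/5)-9²-(48/5)²)/(6·12·50000) = -4293/625000 m
Load 2 — uniform load w=10 kN/m over full span:
  y_2 = -wx(L³-2Lx²+x³)/(24EI) = -10·(48/5)·(12³-2·12·(48/5)²+(48/5)³)/(24·50000) = -12528/390625 m
Load 3 — applied couple M₀=20 kN·m at a=36/5 m (b=L-a=24/5):
  y_3 = (M₀x³/(6L)-M₀(x-a)²/2+C₁x)/EI  [x>a] with C₁=M₀(3b²-L²)/(6L)=-104/5 = (20·(48/5)³/(6·12)-20·((48/5)-(36/5))²/2+(-104/5)·(48/5))/50000 = -18/78125 m
Superposition: y = Σ y_i = -122409/3125000 m ≈ -0.039171 m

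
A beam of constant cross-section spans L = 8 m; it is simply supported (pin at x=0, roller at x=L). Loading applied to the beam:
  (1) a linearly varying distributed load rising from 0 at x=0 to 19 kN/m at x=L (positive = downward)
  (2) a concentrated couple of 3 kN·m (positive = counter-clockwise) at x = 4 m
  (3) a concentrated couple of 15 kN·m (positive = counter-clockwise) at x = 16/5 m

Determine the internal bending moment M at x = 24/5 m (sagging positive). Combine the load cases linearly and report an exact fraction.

M(24/5) = 8828/125 kN·m

Load 1 — triangular load w₀=19 kN/m (0→w₀ over full span):
  M_1 = w₀Lx/6 - w₀x³/(6L) = 19·8·(24/5)/6 - 19·(24/5)³/(6·8) = 9728/125 kN·m
Load 2 — applied couple M₀=3 kN·m at a=4 m (b=L-a=4):
  M_2 = M₀x/L - M₀  [x>a] = 3·(24/5)/8 - 3 = -6/5 kN·m
Load 3 — applied couple M₀=15 kN·m at a=16/5 m (b=L-a=24/5):
  M_3 = M₀x/L - M₀  [x>a] = 15·(24/5)/8 - 15 = -6 kN·m
Superposition: M = Σ M_i = 8828/125 kN·m ≈ 70.624000 kN·m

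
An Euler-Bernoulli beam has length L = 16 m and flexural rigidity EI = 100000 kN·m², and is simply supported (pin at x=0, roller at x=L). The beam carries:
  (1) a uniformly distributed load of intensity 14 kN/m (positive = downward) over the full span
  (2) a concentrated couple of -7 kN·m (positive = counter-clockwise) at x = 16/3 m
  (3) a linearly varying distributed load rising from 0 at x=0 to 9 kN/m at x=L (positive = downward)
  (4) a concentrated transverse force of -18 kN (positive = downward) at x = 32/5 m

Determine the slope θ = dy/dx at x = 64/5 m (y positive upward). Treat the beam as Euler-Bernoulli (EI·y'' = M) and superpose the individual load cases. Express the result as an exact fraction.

Load 1 — uniform load w=14 kN/m over full span:
  θ_1 = -w(L³-6Lx²+4x³)/(24EI) = -14·(16³-6·16·(64/5)²+4·(64/5)³)/(24·100000) = 7392/390625 rad
Load 2 — applied couple M₀=-7 kN·m at a=16/3 m (b=L-a=32/3):
  θ_2 = (M₀x²/(2L)-M₀(x-a)+C₁)/EI  [x>a] with C₁=M₀(3b²-L²)/(6L)=-56/9 = ((-7)·(64/5)²/(2·16)-(-7)·((64/5)-(16/3))+(-56/9))/100000 = 287/2812500 rad
Load 3 — triangular load w₀=9 kN/m (0→w₀ over full span):
  θ_3 = -w₀(7L⁴-30L²x²+15x⁴)/(360LEI) = -9·(7·16⁴-30·16²·(64/5)²+15·(64/5)⁴)/(360·16·100000) = 12112/1953125 rad
Load 4 — point force P=-18 kN at a=32/5 m (b=L-a=48/5):
  θ_4 = -Pa(2L²-6Lx+3x²+a²)/(6LEI)  [x>a] = -(-18)·(32/5)·(2·16²-6·16·(64/5)+3·(64/5)²+(32/5)²)/(6·16·100000) = -864/390625 rad
Superposition: θ = Σ θ_i = 1618247/70312500 rad ≈ 0.023015 rad

θ(64/5) = 1618247/70312500 rad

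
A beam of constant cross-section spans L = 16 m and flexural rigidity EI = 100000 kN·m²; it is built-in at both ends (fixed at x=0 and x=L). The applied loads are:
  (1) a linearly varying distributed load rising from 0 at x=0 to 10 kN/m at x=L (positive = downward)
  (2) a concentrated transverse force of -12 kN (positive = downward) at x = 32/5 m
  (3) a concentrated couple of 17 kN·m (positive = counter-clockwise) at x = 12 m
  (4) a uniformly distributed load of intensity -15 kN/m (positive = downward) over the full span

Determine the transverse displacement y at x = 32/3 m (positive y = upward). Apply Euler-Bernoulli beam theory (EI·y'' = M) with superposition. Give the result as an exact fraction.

Load 1 — triangular load w₀=10 kN/m (0→w₀ over full span):
  y_1 = -w₀x²(L-x)²(x+2L)/(120LEI) = -10·(32/3)²·(16-(32/3))²·((32/3)+2·16)/(120·16·100000) = -16384/2278125 m
Load 2 — point force P=-12 kN at a=32/5 m (b=L-a=48/5):
  y_2 = -Pa²(L-x)²(3bL-(3b+a)(L-x))/(6L³EI)  [x>a] = -(-12)·(32/5)²·(16-(32/3))²·(3·(48/5)·16-(3·(48/5)+(32/5))·(16-(32/3)))/(6·16³·100000) = 16384/10546875 m
Load 3 — applied couple M₀=17 kN·m at a=12 m (b=L-a=4):
  y_3 = (R_Ax³/6 - M_Ax²/2)/EI  [x≤a] with R_A=153/128, M_A=85/16 = ((153/128)·(32/3)³/6 - (85/16)·(32/3)²/2)/100000 = -17/28125 m
Load 4 — uniform load w=-15 kN/m over full span:
  y_4 = -wx²(L-x)²/(24EI) = -(-15)·(32/3)²·(16-(32/3))²/(24·100000) = 1024/50625 m
Superposition: y = Σ y_i = 3982243/284765625 m ≈ 0.013984 m

y(32/3) = 3982243/284765625 m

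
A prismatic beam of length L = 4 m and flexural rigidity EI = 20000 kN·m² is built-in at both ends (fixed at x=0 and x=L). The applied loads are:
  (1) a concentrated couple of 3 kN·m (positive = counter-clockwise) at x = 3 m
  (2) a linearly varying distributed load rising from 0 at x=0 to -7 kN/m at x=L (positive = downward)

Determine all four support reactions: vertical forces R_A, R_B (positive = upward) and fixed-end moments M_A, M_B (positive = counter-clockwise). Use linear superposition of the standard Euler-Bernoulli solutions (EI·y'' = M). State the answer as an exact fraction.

R_A = -537/160 kN, M_A = -671/240 kN·m, R_B = -1703/160 kN, M_B = 403/80 kN·m

Load 1 — applied couple M₀=3 kN·m at a=3 m (b=L-a=1):
  R_A = 6M₀ab/L³ = 6·3·3·1/4³ = 27/32 kN
  M_A = M₀b(2a-b)/L² = 3·1·(2·3-1)/4² = 15/16 kN·m
  R_B = -6M₀ab/L³ = -6·3·3·1/4³ = -27/32 kN
  M_B = M₀a(2b-a)/L² = 3·3·(2·1-3)/4² = -9/16 kN·m
Load 2 — triangular load w₀=-7 kN/m (0→w₀ over full span):
  R_A = 3w₀L/20 = 3·(-7)·4/20 = -21/5 kN
  M_A = w₀L²/30 = (-7)·4²/30 = -56/15 kN·m
  R_B = 7w₀L/20 = 7·(-7)·4/20 = -49/5 kN
  M_B = -w₀L²/20 = -(-7)·4²/20 = 28/5 kN·m
Superposition: R_A = -537/160 kN, M_A = -671/240 kN·m, R_B = -1703/160 kN, M_B = 403/80 kN·m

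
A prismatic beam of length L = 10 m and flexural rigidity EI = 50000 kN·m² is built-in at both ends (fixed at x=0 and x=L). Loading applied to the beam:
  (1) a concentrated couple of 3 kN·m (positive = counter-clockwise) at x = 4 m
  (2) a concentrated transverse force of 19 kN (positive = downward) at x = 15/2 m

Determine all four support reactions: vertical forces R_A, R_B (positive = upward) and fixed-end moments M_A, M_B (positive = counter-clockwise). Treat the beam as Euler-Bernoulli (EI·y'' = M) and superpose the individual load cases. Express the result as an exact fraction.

R_A = 13603/4000 kN, M_A = 7413/800 kN·m, R_B = 62397/4000 kN, M_B = -20607/800 kN·m

Load 1 — applied couple M₀=3 kN·m at a=4 m (b=L-a=6):
  R_A = 6M₀ab/L³ = 6·3·4·6/10³ = 54/125 kN
  M_A = M₀b(2a-b)/L² = 3·6·(2·4-6)/10² = 9/25 kN·m
  R_B = -6M₀ab/L³ = -6·3·4·6/10³ = -54/125 kN
  M_B = M₀a(2b-a)/L² = 3·4·(2·6-4)/10² = 24/25 kN·m
Load 2 — point force P=19 kN at a=15/2 m (b=L-a=5/2):
  R_A = Pb²(3a+b)/L³ = 19·(5/2)²·(3·(15/2)+(5/2))/10³ = 95/32 kN
  M_A = Pab²/L² = 19·(15/2)·(5/2)²/10² = 285/32 kN·m
  R_B = Pa²(a+3b)/L³ = 19·(15/2)²·((15/2)+3·(5/2))/10³ = 513/32 kN
  M_B = -Pa²b/L² = -19·(15/2)²·(5/2)/10² = -855/32 kN·m
Superposition: R_A = 13603/4000 kN, M_A = 7413/800 kN·m, R_B = 62397/4000 kN, M_B = -20607/800 kN·m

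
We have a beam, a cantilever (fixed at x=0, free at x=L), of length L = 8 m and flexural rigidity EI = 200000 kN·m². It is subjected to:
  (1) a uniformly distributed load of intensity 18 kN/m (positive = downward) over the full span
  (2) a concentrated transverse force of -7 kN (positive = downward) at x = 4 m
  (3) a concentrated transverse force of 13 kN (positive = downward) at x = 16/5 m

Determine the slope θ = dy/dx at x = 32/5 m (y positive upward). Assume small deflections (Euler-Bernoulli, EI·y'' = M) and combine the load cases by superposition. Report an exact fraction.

Load 1 — uniform load w=18 kN/m over full span:
  θ_1 = -wx(x²-3Lx+3L²)/(6EI) = -18·(32/5)·((32/5)²-3·8·(32/5)+3·8²)/(6·200000) = -2976/390625 rad
Load 2 — point force P=-7 kN at a=4 m (b=L-a=4):
  θ_2 = -Pa²/(2EI)  [x>a] = -(-7)·4²/(2·200000) = 7/25000 rad
Load 3 — point force P=13 kN at a=16/5 m (b=L-a=24/5):
  θ_3 = -Pa²/(2EI)  [x>a] = -13·(16/5)²/(2·200000) = -26/78125 rad
Superposition: θ = Σ θ_i = -23973/3125000 rad ≈ -0.007671 rad

θ(32/5) = -23973/3125000 rad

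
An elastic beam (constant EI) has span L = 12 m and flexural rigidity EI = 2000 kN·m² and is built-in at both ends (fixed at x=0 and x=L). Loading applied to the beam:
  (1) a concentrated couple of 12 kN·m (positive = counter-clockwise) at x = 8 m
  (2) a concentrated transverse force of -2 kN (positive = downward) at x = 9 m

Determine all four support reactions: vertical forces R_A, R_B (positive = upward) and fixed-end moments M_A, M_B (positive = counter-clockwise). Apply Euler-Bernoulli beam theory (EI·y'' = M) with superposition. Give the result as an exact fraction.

R_A = 49/48 kN, M_A = 23/8 kN·m, R_B = -145/48 kN, M_B = 27/8 kN·m

Load 1 — applied couple M₀=12 kN·m at a=8 m (b=L-a=4):
  R_A = 6M₀ab/L³ = 6·12·8·4/12³ = 4/3 kN
  M_A = M₀b(2a-b)/L² = 12·4·(2·8-4)/12² = 4 kN·m
  R_B = -6M₀ab/L³ = -6·12·8·4/12³ = -4/3 kN
  M_B = M₀a(2b-a)/L² = 12·8·(2·4-8)/12² = 0 kN·m
Load 2 — point force P=-2 kN at a=9 m (b=L-a=3):
  R_A = Pb²(3a+b)/L³ = (-2)·3²·(3·9+3)/12³ = -5/16 kN
  M_A = Pab²/L² = (-2)·9·3²/12² = -9/8 kN·m
  R_B = Pa²(a+3b)/L³ = (-2)·9²·(9+3·3)/12³ = -27/16 kN
  M_B = -Pa²b/L² = -(-2)·9²·3/12² = 27/8 kN·m
Superposition: R_A = 49/48 kN, M_A = 23/8 kN·m, R_B = -145/48 kN, M_B = 27/8 kN·m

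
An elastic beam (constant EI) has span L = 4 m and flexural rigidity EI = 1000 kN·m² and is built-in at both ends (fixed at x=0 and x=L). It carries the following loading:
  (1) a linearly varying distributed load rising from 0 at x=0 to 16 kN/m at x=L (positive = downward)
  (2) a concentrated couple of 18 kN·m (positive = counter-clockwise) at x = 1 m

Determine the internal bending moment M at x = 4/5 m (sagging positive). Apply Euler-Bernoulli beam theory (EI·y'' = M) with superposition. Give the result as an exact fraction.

Load 1 — triangular load w₀=16 kN/m (0→w₀ over full span):
  M_1 = 3w₀Lx/20 - w₀L²/30 - w₀x³/(6L) = 3·16·4·(4/5)/20 - 16·4²/30 - 16·(4/5)³/(6·4) = -448/375 kN·m
Load 2 — applied couple M₀=18 kN·m at a=1 m (b=L-a=3):
  M_2 = R_Ax - M_A  [x≤a] with R_A=81/16, M_A=-27/8 = (81/16)·(4/5) - (-27/8) = 297/40 kN·m
Superposition: M = Σ M_i = 18691/3000 kN·m ≈ 6.230333 kN·m

M(4/5) = 18691/3000 kN·m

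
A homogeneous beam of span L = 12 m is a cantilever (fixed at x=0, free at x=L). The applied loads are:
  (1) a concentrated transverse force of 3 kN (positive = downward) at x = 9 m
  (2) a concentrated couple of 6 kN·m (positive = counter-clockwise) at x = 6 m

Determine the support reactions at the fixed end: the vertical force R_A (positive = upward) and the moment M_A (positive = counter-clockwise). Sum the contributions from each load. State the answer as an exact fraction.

Load 1 — point force P=3 kN at a=9 m (b=L-a=3):
  R_A = P = 3 kN
  M_A = Pa = 3·9 = 27 kN·m
Load 2 — applied couple M₀=6 kN·m at a=6 m (b=L-a=6):
  R_A = 0 kN
  M_A = -M₀ = -6 kN·m
Superposition: R_A = 3 kN, M_A = 21 kN·m

R_A = 3 kN, M_A = 21 kN·m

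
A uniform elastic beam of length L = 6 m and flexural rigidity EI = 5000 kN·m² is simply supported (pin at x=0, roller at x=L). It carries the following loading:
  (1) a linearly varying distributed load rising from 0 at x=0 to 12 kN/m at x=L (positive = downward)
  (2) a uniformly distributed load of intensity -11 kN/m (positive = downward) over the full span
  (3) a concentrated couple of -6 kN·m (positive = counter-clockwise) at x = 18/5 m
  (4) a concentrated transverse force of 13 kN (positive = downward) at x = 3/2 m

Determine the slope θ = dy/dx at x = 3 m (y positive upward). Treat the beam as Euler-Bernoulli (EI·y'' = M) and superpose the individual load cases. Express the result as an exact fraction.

θ(3) = -699/4000000 rad

Load 1 — triangular load w₀=12 kN/m (0→w₀ over full span):
  θ_1 = -w₀(7L⁴-30L²x²+15x⁴)/(360LEI) = -12·(7·6⁴-30·6²·3²+15·3⁴)/(360·6·5000) = -63/100000 rad
Load 2 — uniform load w=-11 kN/m over full span:
  θ_2 = -w(L³-6Lx²+4x³)/(24EI) = -(-11)·(6³-6·6·3²+4·3³)/(24·5000) = 0 rad
Load 3 — applied couple M₀=-6 kN·m at a=18/5 m (b=L-a=12/5):
  θ_3 = (M₀x²/(2L)+C₁)/EI  [x≤a] with C₁=M₀(3b²-L²)/(6L)=78/25 = ((-6)·3²/(2·6)+(78/25))/5000 = -69/250000 rad
Load 4 — point force P=13 kN at a=3/2 m (b=L-a=9/2):
  θ_4 = -Pa(2L²-6Lx+3x²+a²)/(6LEI)  [x>a] = -13·(3/2)·(2·6²-6·6·3+3·3²+(3/2)²)/(6·6·5000) = 117/160000 rad
Superposition: θ = Σ θ_i = -699/4000000 rad ≈ -0.000175 rad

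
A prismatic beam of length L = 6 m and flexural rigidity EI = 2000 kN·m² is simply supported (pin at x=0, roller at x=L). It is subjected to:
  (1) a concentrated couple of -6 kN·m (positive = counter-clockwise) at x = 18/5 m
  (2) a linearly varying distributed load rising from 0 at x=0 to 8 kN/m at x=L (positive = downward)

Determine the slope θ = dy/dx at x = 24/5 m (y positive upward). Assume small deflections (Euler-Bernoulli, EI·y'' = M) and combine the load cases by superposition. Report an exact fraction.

θ(24/5) = 8709/625000 rad

Load 1 — applied couple M₀=-6 kN·m at a=18/5 m (b=L-a=12/5):
  θ_1 = (M₀x²/(2L)-M₀(x-a)+C₁)/EI  [x>a] with C₁=M₀(3b²-L²)/(6L)=78/25 = ((-6)·(24/5)²/(2·6)-(-6)·((24/5)-(18/5))+(78/25))/2000 = -3/5000 rad
Load 2 — triangular load w₀=8 kN/m (0→w₀ over full span):
  θ_2 = -w₀(7L⁴-30L²x²+15x⁴)/(360LEI) = -8·(7·6⁴-30·6²·(24/5)²+15·(24/5)⁴)/(360·6·2000) = 2271/156250 rad
Superposition: θ = Σ θ_i = 8709/625000 rad ≈ 0.013934 rad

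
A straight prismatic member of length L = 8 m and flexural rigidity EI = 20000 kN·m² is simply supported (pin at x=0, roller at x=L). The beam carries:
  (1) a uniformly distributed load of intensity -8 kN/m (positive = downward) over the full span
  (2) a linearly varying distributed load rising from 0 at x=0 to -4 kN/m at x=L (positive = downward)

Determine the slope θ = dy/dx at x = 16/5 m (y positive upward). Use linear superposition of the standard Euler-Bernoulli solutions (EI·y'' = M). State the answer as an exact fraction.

Load 1 — uniform load w=-8 kN/m over full span:
  θ_1 = -w(L³-6Lx²+4x³)/(24EI) = -(-8)·(8³-6·8·(16/5)²+4·(16/5)³)/(24·20000) = 592/234375 rad
Load 2 — triangular load w₀=-4 kN/m (0→w₀ over full span):
  θ_2 = -w₀(7L⁴-30L²x²+15x⁴)/(360LEI) = -(-4)·(7·8⁴-30·8²·(16/5)²+15·(16/5)⁴)/(360·8·20000) = 2584/3515625 rad
Superposition: θ = Σ θ_i = 11464/3515625 rad ≈ 0.003261 rad

θ(16/5) = 11464/3515625 rad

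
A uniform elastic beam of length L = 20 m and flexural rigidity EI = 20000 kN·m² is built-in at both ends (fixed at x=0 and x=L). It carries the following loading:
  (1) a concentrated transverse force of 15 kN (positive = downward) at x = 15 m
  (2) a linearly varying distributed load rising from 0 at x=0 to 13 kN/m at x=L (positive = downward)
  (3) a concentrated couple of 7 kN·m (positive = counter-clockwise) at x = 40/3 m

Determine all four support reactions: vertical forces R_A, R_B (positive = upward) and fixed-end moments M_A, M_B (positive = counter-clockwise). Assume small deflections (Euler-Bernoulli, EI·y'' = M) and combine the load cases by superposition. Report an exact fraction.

R_A = 20069/480 kN, M_A = 9107/48 kN·m, R_B = 49531/480 kN, M_B = -4835/16 kN·m

Load 1 — point force P=15 kN at a=15 m (b=L-a=5):
  R_A = Pb²(3a+b)/L³ = 15·5²·(3·15+5)/20³ = 75/32 kN
  M_A = Pab²/L² = 15·15·5²/20² = 225/16 kN·m
  R_B = Pa²(a+3b)/L³ = 15·15²·(15+3·5)/20³ = 405/32 kN
  M_B = -Pa²b/L² = -15·15²·5/20² = -675/16 kN·m
Load 2 — triangular load w₀=13 kN/m (0→w₀ over full span):
  R_A = 3w₀L/20 = 3·13·20/20 = 39 kN
  M_A = w₀L²/30 = 13·20²/30 = 520/3 kN·m
  R_B = 7w₀L/20 = 7·13·20/20 = 91 kN
  M_B = -w₀L²/20 = -13·20²/20 = -260 kN·m
Load 3 — applied couple M₀=7 kN·m at a=40/3 m (b=L-a=20/3):
  R_A = 6M₀ab/L³ = 6·7·(40/3)·(20/3)/20³ = 7/15 kN
  M_A = M₀b(2a-b)/L² = 7·(20/3)·(2·(40/3)-(20/3))/20² = 7/3 kN·m
  R_B = -6M₀ab/L³ = -6·7·(40/3)·(20/3)/20³ = -7/15 kN
  M_B = M₀a(2b-a)/L² = 7·(40/3)·(2·(20/3)-(40/3))/20² = 0 kN·m
Superposition: R_A = 20069/480 kN, M_A = 9107/48 kN·m, R_B = 49531/480 kN, M_B = -4835/16 kN·m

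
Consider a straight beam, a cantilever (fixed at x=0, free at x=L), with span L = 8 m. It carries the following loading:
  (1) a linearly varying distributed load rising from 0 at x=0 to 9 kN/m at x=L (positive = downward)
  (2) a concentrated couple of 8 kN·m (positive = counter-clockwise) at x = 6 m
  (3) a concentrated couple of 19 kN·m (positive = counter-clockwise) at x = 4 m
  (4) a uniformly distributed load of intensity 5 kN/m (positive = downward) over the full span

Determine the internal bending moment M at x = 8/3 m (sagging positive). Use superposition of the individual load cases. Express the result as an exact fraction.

Load 1 — triangular load w₀=9 kN/m (0→w₀ over full span):
  M_1 = w₀Lx/2 - w₀L²/3 - w₀x³/(6L) = 9·8·(8/3)/2 - 9·8²/3 - 9·(8/3)³/(6·8) = -896/9 kN·m
Load 2 — applied couple M₀=8 kN·m at a=6 m (b=L-a=2):
  M_2 = M₀  [x≤a] = 8 = 8 kN·m
Load 3 — applied couple M₀=19 kN·m at a=4 m (b=L-a=4):
  M_3 = M₀  [x≤a] = 19 = 19 kN·m
Load 4 — uniform load w=5 kN/m over full span:
  M_4 = -w(L-x)²/2 = -5·(8-(8/3))²/2 = -640/9 kN·m
Superposition: M = Σ M_i = -431/3 kN·m ≈ -143.666667 kN·m

M(8/3) = -431/3 kN·m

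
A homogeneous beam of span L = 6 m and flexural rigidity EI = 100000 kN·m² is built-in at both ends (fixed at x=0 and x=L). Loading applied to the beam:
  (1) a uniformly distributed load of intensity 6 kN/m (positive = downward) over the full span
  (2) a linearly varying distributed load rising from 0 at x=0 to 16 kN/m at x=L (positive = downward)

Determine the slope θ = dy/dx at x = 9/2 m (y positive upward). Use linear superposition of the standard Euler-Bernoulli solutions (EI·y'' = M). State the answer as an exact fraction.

Load 1 — uniform load w=6 kN/m over full span:
  θ_1 = -wx(L-x)(L-2x)/(12EI) = -6·(9/2)·(6-(9/2))·(6-2·(9/2))/(12·100000) = 81/800000 rad
Load 2 — triangular load w₀=16 kN/m (0→w₀ over full span):
  θ_2 = -w₀(2x(L-x)(L-2x)(x+2L)+x²(L-x)²)/(120LEI) = -16·(2·(9/2)·(6-(9/2))·(6-2·(9/2))·((9/2)+2·6)+(9/2)²·(6-(9/2))²)/(120·6·100000) = 1107/8000000 rad
Superposition: θ = Σ θ_i = 1917/8000000 rad ≈ 0.000240 rad

θ(9/2) = 1917/8000000 rad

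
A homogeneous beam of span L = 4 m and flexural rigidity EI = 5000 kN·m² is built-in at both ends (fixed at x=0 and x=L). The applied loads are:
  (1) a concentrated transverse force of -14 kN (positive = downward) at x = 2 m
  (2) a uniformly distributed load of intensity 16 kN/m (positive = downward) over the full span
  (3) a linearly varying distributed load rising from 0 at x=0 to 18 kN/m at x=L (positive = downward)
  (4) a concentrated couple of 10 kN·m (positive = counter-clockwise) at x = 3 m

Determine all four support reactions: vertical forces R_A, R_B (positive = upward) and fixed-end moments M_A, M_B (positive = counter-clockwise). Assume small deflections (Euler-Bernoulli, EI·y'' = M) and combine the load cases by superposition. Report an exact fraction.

Load 1 — point force P=-14 kN at a=2 m (b=L-a=2):
  R_A = Pb²(3a+b)/L³ = (-14)·2²·(3·2+2)/4³ = -7 kN
  M_A = Pab²/L² = (-14)·2·2²/4² = -7 kN·m
  R_B = Pa²(a+3b)/L³ = (-14)·2²·(2+3·2)/4³ = -7 kN
  M_B = -Pa²b/L² = -(-14)·2²·2/4² = 7 kN·m
Load 2 — uniform load w=16 kN/m over full span:
  R_A = wL/2 = 16·4/2 = 32 kN
  M_A = wL²/12 = 16·4²/12 = 64/3 kN·m
  R_B = wL/2 = 16·4/2 = 32 kN
  M_B = -wL²/12 = -16·4²/12 = -64/3 kN·m
Load 3 — triangular load w₀=18 kN/m (0→w₀ over full span):
  R_A = 3w₀L/20 = 3·18·4/20 = 54/5 kN
  M_A = w₀L²/30 = 18·4²/30 = 48/5 kN·m
  R_B = 7w₀L/20 = 7·18·4/20 = 126/5 kN
  M_B = -w₀L²/20 = -18·4²/20 = -72/5 kN·m
Load 4 — applied couple M₀=10 kN·m at a=3 m (b=L-a=1):
  R_A = 6M₀ab/L³ = 6·10·3·1/4³ = 45/16 kN
  M_A = M₀b(2a-b)/L² = 10·1·(2·3-1)/4² = 25/8 kN·m
  R_B = -6M₀ab/L³ = -6·10·3·1/4³ = -45/16 kN
  M_B = M₀a(2b-a)/L² = 10·3·(2·1-3)/4² = -15/8 kN·m
Superposition: R_A = 3089/80 kN, M_A = 3247/120 kN·m, R_B = 3791/80 kN, M_B = -3673/120 kN·m

R_A = 3089/80 kN, M_A = 3247/120 kN·m, R_B = 3791/80 kN, M_B = -3673/120 kN·m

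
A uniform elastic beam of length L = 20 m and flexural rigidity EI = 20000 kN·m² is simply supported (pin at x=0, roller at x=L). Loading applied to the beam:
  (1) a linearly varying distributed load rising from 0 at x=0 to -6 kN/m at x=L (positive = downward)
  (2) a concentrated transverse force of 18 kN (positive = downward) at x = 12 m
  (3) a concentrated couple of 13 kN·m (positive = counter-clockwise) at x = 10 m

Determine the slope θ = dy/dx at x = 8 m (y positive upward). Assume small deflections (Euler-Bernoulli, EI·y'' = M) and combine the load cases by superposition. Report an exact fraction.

θ(8) = 1817/200000 rad

Load 1 — triangular load w₀=-6 kN/m (0→w₀ over full span):
  θ_1 = -w₀(7L⁴-30L²x²+15x⁴)/(360LEI) = -(-6)·(7·20⁴-30·20²·8²+15·8⁴)/(360·20·20000) = 323/18750 rad
Load 2 — point force P=18 kN at a=12 m (b=L-a=8):
  θ_2 = -Pb(L²-b²-3x²)/(6LEI)  [x≤a] = -18·8·(20²-8²-3·8²)/(6·20·20000) = -27/3125 rad
Load 3 — applied couple M₀=13 kN·m at a=10 m (b=L-a=10):
  θ_3 = (M₀x²/(2L)+C₁)/EI  [x≤a] with C₁=M₀(3b²-L²)/(6L)=-65/6 = (13·8²/(2·20)+(-65/6))/20000 = 299/600000 rad
Superposition: θ = Σ θ_i = 1817/200000 rad ≈ 0.009085 rad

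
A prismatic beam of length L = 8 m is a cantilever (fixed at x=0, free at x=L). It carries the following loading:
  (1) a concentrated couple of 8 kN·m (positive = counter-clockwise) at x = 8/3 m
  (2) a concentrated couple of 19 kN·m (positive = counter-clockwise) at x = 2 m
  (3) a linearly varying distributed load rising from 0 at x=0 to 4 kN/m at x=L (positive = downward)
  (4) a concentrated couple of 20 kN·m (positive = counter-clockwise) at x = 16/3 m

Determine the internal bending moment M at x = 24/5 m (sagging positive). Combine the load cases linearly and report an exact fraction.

M(24/5) = 844/375 kN·m

Load 1 — applied couple M₀=8 kN·m at a=8/3 m (b=L-a=16/3):
  M_1 = 0  [x>a] = 0 kN·m
Load 2 — applied couple M₀=19 kN·m at a=2 m (b=L-a=6):
  M_2 = 0  [x>a] = 0 kN·m
Load 3 — triangular load w₀=4 kN/m (0→w₀ over full span):
  M_3 = w₀Lx/2 - w₀L²/3 - w₀x³/(6L) = 4·8·(24/5)/2 - 4·8²/3 - 4·(24/5)³/(6·8) = -6656/375 kN·m
Load 4 — applied couple M₀=20 kN·m at a=16/3 m (b=L-a=8/3):
  M_4 = M₀  [x≤a] = 20 = 20 kN·m
Superposition: M = Σ M_i = 844/375 kN·m ≈ 2.250667 kN·m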